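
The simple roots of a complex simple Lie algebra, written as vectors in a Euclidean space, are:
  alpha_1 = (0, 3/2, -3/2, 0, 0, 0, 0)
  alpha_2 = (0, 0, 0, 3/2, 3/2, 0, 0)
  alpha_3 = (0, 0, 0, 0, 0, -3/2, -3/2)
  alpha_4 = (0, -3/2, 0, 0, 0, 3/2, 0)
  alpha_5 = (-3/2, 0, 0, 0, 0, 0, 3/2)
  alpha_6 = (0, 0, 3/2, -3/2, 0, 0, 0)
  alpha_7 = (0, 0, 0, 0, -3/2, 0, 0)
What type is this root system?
B7

Compute the Cartan integers a_ij = 2(alpha_i, alpha_j)/(alpha_j, alpha_j); the resulting 7x7 Cartan matrix is
[[2, 0, 0, -1, 0, -1, 0], [0, 2, 0, 0, 0, -1, -2], [0, 0, 2, -1, -1, 0, 0], [-1, 0, -1, 2, 0, 0, 0], [0, 0, -1, 0, 2, 0, 0], [-1, -1, 0, 0, 0, 2, 0], [0, -1, 0, 0, 0, 0, 2]].
The roots have two lengths (squared-length ratio 2:1); the short ones are alpha_{7}. The associated Dynkin diagram is a chain of 7 nodes with a double edge at one end; the terminal node there is the unique short simple root (B_7), so the type is B_7 (the algebra so(15)).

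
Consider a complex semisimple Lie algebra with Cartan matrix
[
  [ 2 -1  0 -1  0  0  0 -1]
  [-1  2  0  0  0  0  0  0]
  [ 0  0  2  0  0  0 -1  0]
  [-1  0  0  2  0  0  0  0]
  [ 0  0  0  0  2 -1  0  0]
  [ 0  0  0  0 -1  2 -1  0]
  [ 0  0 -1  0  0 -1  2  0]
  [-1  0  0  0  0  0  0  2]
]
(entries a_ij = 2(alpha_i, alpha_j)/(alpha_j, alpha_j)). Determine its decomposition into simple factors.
A_4 (sl(5)) + D_4 (so(8))

The diagram associated to this matrix has two connected components: the simple roots {alpha_3, alpha_5, alpha_6, alpha_7} form a chain of 4 nodes with single edges (A_4), and {alpha_1, alpha_2, alpha_4, alpha_8} form a chain of 2 nodes with a fork of two nodes at one end (D_4). A semisimple Lie algebra decomposes uniquely as the direct sum of simple ideals, one per connected component of its Dynkin diagram, so g ≅ A_4 ⊕ D_4 (dimension 24 + 28 = 52).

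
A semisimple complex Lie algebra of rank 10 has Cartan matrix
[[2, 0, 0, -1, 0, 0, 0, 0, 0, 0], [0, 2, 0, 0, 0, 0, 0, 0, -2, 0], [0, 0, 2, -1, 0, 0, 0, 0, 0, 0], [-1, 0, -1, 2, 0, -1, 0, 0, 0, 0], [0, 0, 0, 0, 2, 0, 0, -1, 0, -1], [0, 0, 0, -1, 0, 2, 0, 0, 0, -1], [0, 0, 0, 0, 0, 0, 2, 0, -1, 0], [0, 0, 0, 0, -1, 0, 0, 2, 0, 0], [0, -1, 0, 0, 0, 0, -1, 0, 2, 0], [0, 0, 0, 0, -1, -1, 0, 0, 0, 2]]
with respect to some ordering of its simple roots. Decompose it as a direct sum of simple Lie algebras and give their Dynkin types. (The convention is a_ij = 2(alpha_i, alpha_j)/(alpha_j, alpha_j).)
C_3 (sp(6)) ⊕ D_7 (so(14))

The diagram associated to this matrix has two connected components: the simple roots {alpha_2, alpha_7, alpha_9} form a chain of 3 nodes with a double edge at one end; the terminal node there is the unique long simple root (C_3), and {alpha_1, alpha_3, alpha_4, alpha_5, alpha_6, alpha_8, alpha_10} form a chain of 5 nodes with a fork of two nodes at one end (D_7). A semisimple Lie algebra decomposes uniquely as the direct sum of simple ideals, one per connected component of its Dynkin diagram, so g ≅ C_3 ⊕ D_7 (dimension 21 + 91 = 112).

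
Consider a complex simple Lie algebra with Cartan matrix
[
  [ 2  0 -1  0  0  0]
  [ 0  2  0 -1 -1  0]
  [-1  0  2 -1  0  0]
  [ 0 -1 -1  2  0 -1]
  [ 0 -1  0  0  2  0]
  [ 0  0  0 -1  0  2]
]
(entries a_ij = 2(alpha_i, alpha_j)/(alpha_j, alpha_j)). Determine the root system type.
The matrix has rank 6 with 2's on the diagonal. Reading the off-diagonal entries as Dynkin edges (a single edge where a_ij = a_ji = -1; a double or triple edge where a_ij * a_ji = 2 or 3), the diagram is a chain of 5 nodes with one extra node attached to the third node from one end (E_6). One simple-root ordering that puts it in standard form is (alpha_1, alpha_6, alpha_3, alpha_4, alpha_2, alpha_5). So the algebra is type E_6.

E_6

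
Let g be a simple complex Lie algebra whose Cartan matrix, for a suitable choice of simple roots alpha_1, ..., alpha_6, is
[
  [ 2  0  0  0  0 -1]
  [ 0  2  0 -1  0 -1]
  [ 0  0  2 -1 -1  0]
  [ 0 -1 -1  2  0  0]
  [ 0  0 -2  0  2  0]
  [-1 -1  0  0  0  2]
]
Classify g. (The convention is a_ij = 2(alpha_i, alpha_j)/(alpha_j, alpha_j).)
C_6

The matrix has rank 6 with 2's on the diagonal. Reading the off-diagonal entries as Dynkin edges (a single edge where a_ij = a_ji = -1; a double or triple edge where a_ij * a_ji = 2 or 3), the diagram is a chain of 6 nodes with a double edge at one end; the terminal node there is the unique long simple root (C_6). One simple-root ordering that puts it in standard form is (alpha_1, alpha_6, alpha_2, alpha_4, alpha_3, alpha_5). So the algebra is type C_6, i.e. sp(12).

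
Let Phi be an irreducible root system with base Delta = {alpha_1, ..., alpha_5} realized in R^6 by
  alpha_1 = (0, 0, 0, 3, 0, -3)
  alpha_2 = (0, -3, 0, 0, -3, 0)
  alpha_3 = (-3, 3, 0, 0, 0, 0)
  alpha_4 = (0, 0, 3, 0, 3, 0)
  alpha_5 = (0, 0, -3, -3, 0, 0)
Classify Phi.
Compute the Cartan integers a_ij = 2(alpha_i, alpha_j)/(alpha_j, alpha_j); the resulting 5x5 Cartan matrix is
[[2, 0, 0, 0, -1], [0, 2, -1, -1, 0], [0, -1, 2, 0, 0], [0, -1, 0, 2, -1], [-1, 0, 0, -1, 2]].
All simple roots have the same length, so the diagram is simply laced. The associated Dynkin diagram is a chain of 5 nodes with single edges (A_5), so the type is A_5 (the algebra sl(6)).

type A_5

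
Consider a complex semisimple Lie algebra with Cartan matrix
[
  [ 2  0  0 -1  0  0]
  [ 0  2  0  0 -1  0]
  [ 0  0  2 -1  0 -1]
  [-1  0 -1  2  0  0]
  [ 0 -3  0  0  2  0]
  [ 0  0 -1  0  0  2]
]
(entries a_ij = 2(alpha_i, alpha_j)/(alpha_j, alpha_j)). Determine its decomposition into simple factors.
A_4 (sl(5)) + G_2

The diagram associated to this matrix has two connected components: the simple roots {alpha_1, alpha_3, alpha_4, alpha_6} form a chain of 4 nodes with single edges (A_4), and {alpha_2, alpha_5} form two nodes joined by a triple edge (G_2). A semisimple Lie algebra decomposes uniquely as the direct sum of simple ideals, one per connected component of its Dynkin diagram, so g ≅ A_4 ⊕ G_2 (dimension 24 + 14 = 38).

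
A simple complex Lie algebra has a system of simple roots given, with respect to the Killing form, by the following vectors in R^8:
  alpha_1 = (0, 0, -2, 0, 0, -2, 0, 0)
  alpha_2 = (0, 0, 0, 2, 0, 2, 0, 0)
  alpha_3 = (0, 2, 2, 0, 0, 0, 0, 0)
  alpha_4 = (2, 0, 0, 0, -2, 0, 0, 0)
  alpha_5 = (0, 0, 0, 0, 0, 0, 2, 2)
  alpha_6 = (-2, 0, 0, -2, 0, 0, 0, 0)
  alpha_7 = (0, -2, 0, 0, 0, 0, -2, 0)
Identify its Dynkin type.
A_7

Compute the Cartan integers a_ij = 2(alpha_i, alpha_j)/(alpha_j, alpha_j); the resulting 7x7 Cartan matrix is
[[2, -1, -1, 0, 0, 0, 0], [-1, 2, 0, 0, 0, -1, 0], [-1, 0, 2, 0, 0, 0, -1], [0, 0, 0, 2, 0, -1, 0], [0, 0, 0, 0, 2, 0, -1], [0, -1, 0, -1, 0, 2, 0], [0, 0, -1, 0, -1, 0, 2]].
All simple roots have the same length, so the diagram is simply laced. The associated Dynkin diagram is a chain of 7 nodes with single edges (A_7), so the type is A_7 (the algebra sl(8)).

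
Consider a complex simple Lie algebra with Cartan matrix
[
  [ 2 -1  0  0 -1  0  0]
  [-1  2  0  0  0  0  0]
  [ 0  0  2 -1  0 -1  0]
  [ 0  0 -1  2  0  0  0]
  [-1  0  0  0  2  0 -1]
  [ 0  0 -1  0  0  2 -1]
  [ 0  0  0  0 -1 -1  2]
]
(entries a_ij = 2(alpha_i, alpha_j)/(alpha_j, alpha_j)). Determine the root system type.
The matrix has rank 7 with 2's on the diagonal. Reading the off-diagonal entries as Dynkin edges (a single edge where a_ij = a_ji = -1; a double or triple edge where a_ij * a_ji = 2 or 3), the diagram is a chain of 7 nodes with single edges (A_7). One simple-root ordering that puts it in standard form is (alpha_4, alpha_3, alpha_6, alpha_7, alpha_5, alpha_1, alpha_2). So the algebra is type A_7, i.e. sl(8).

A7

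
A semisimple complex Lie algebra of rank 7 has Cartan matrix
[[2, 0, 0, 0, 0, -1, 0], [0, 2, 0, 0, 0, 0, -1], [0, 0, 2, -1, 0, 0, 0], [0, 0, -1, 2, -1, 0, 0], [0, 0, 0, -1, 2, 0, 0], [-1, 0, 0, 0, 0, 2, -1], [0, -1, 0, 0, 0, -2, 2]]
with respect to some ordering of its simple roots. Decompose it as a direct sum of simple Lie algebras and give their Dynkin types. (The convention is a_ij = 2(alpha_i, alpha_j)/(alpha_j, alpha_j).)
type A_3 ⊕ type F_4

The diagram associated to this matrix has two connected components: the simple roots {alpha_3, alpha_4, alpha_5} form a chain of 3 nodes with single edges (A_3), and {alpha_1, alpha_2, alpha_6, alpha_7} form a chain of 4 nodes with a double edge between the middle two (F_4). A semisimple Lie algebra decomposes uniquely as the direct sum of simple ideals, one per connected component of its Dynkin diagram, so g ≅ A_3 ⊕ F_4 (dimension 15 + 52 = 67).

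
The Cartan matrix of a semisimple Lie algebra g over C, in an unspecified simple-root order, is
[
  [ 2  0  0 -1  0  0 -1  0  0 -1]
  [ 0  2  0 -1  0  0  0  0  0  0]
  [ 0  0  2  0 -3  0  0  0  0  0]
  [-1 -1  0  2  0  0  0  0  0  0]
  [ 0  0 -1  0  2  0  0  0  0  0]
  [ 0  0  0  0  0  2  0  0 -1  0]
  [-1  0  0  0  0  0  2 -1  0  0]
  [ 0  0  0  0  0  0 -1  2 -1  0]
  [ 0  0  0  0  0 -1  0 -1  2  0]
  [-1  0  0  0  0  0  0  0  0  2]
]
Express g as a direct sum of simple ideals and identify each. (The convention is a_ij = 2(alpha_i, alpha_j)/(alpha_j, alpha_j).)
E_8 ⊕ G_2

The diagram associated to this matrix has two connected components: the simple roots {alpha_1, alpha_2, alpha_4, alpha_6, alpha_7, alpha_8, alpha_9, alpha_10} form a chain of 7 nodes with one extra node attached to the third node from one end (E_8), and {alpha_3, alpha_5} form two nodes joined by a triple edge (G_2). A semisimple Lie algebra decomposes uniquely as the direct sum of simple ideals, one per connected component of its Dynkin diagram, so g ≅ E_8 ⊕ G_2 (dimension 248 + 14 = 262).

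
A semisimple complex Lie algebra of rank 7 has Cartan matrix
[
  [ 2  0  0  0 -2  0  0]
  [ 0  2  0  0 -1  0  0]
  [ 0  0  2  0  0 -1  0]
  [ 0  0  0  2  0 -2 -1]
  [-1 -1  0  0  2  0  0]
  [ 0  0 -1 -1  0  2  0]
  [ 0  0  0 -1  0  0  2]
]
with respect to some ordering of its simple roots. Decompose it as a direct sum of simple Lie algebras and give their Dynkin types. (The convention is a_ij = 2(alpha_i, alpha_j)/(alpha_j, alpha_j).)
type C_3 ⊕ type F_4

The diagram associated to this matrix has two connected components: the simple roots {alpha_1, alpha_2, alpha_5} form a chain of 3 nodes with a double edge at one end; the terminal node there is the unique long simple root (C_3), and {alpha_3, alpha_4, alpha_6, alpha_7} form a chain of 4 nodes with a double edge between the middle two (F_4). A semisimple Lie algebra decomposes uniquely as the direct sum of simple ideals, one per connected component of its Dynkin diagram, so g ≅ C_3 ⊕ F_4 (dimension 21 + 52 = 73).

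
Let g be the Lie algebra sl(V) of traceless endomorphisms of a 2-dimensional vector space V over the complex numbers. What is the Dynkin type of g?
A_1 (sl(2))

This is sl(2), which has dimension 2^2 - 1 = 3 and rank 2 - 1 = 1 (a Cartan subalgebra is the diagonal traceless matrices). In the classification of classical Lie algebras, the special linear algebra sl(n+1) has type A_n; here n = 1, so the Dynkin diagram is a chain of 1 nodes with single edges (A_1). Hence the type is A_1.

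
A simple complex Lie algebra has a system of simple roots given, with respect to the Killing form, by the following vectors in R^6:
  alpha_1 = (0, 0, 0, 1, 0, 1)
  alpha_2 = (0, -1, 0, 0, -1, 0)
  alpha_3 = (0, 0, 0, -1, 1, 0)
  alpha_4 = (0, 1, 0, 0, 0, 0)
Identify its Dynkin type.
B_4

Compute the Cartan integers a_ij = 2(alpha_i, alpha_j)/(alpha_j, alpha_j); the resulting 4x4 Cartan matrix is
[[2, 0, -1, 0], [0, 2, -1, -2], [-1, -1, 2, 0], [0, -1, 0, 2]].
The roots have two lengths (squared-length ratio 2:1); the short ones are alpha_{4}. The associated Dynkin diagram is a chain of 4 nodes with a double edge at one end; the terminal node there is the unique short simple root (B_4), so the type is B_4 (the algebra so(9)).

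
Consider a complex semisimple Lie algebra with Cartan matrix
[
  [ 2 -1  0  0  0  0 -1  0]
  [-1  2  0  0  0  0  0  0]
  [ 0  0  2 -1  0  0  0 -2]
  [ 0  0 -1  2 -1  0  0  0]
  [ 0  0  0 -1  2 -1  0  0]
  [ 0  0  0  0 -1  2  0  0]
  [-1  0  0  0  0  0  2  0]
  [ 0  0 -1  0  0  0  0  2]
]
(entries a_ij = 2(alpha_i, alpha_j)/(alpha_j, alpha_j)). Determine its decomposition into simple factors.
A_3 (sl(4)) + B_5 (so(11))

The diagram associated to this matrix has two connected components: the simple roots {alpha_1, alpha_2, alpha_7} form a chain of 3 nodes with single edges (A_3), and {alpha_3, alpha_4, alpha_5, alpha_6, alpha_8} form a chain of 5 nodes with a double edge at one end; the terminal node there is the unique short simple root (B_5). A semisimple Lie algebra decomposes uniquely as the direct sum of simple ideals, one per connected component of its Dynkin diagram, so g ≅ A_3 ⊕ B_5 (dimension 15 + 55 = 70).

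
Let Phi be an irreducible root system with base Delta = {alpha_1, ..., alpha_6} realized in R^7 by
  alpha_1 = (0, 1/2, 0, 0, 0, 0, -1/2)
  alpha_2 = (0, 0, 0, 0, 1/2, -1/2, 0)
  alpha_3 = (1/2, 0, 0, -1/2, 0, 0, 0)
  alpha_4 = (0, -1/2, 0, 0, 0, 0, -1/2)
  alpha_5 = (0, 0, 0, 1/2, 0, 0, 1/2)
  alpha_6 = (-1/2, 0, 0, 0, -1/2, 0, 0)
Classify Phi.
Compute the Cartan integers a_ij = 2(alpha_i, alpha_j)/(alpha_j, alpha_j); the resulting 6x6 Cartan matrix is
[[2, 0, 0, 0, -1, 0], [0, 2, 0, 0, 0, -1], [0, 0, 2, 0, -1, -1], [0, 0, 0, 2, -1, 0], [-1, 0, -1, -1, 2, 0], [0, -1, -1, 0, 0, 2]].
All simple roots have the same length, so the diagram is simply laced. The associated Dynkin diagram is a chain of 4 nodes with a fork of two nodes at one end (D_6), so the type is D_6 (the algebra so(12)).

D_6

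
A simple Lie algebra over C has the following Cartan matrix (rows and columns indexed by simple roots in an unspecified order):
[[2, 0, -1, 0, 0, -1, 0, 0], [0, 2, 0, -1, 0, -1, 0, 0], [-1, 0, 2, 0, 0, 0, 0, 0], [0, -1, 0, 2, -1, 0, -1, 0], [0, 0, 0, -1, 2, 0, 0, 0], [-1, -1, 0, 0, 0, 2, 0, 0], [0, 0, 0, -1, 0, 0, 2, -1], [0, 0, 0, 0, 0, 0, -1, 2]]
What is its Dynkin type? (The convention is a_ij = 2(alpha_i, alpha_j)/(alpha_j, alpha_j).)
E8

The matrix has rank 8 with 2's on the diagonal. Reading the off-diagonal entries as Dynkin edges (a single edge where a_ij = a_ji = -1; a double or triple edge where a_ij * a_ji = 2 or 3), the diagram is a chain of 7 nodes with one extra node attached to the third node from one end (E_8). One simple-root ordering that puts it in standard form is (alpha_8, alpha_5, alpha_7, alpha_4, alpha_2, alpha_6, alpha_1, alpha_3). So the algebra is type E_8.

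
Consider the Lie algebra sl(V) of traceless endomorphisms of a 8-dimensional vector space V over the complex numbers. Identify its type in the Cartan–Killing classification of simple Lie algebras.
A_7

This is sl(8), which has dimension 8^2 - 1 = 63 and rank 8 - 1 = 7 (a Cartan subalgebra is the diagonal traceless matrices). In the classification of classical Lie algebras, the special linear algebra sl(n+1) has type A_n; here n = 7, so the Dynkin diagram is a chain of 7 nodes with single edges (A_7). Hence the type is A_7.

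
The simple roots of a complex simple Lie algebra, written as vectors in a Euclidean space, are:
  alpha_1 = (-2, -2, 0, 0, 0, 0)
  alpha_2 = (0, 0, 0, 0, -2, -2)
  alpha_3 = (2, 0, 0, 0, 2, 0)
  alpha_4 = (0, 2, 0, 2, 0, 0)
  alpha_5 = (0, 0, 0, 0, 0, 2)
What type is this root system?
Compute the Cartan integers a_ij = 2(alpha_i, alpha_j)/(alpha_j, alpha_j); the resulting 5x5 Cartan matrix is
[[2, 0, -1, -1, 0], [0, 2, -1, 0, -2], [-1, -1, 2, 0, 0], [-1, 0, 0, 2, 0], [0, -1, 0, 0, 2]].
The roots have two lengths (squared-length ratio 2:1); the short ones are alpha_{5}. The associated Dynkin diagram is a chain of 5 nodes with a double edge at one end; the terminal node there is the unique short simple root (B_5), so the type is B_5 (the algebra so(11)).

B_5 (so(11))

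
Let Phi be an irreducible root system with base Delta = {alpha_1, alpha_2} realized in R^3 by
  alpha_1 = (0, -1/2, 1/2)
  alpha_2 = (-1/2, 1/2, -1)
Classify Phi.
Compute the Cartan integers a_ij = 2(alpha_i, alpha_j)/(alpha_j, alpha_j); the resulting 2x2 Cartan matrix is
[[2, -1], [-3, 2]].
The roots have two lengths (squared-length ratio 3:1); the short ones are alpha_{1}. The associated Dynkin diagram is two nodes joined by a triple edge (G_2), so the type is G_2.

G2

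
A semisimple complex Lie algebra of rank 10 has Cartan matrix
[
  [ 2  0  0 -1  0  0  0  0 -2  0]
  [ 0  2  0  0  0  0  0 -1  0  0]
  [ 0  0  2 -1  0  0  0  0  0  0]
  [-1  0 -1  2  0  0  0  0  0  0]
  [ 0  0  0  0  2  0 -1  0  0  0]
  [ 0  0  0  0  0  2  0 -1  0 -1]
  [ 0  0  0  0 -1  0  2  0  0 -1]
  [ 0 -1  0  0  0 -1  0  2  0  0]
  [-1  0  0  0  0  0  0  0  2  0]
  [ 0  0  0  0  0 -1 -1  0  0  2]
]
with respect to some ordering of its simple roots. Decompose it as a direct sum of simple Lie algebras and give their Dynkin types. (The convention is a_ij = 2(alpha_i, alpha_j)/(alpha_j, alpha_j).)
A_6 ⊕ B_4

The diagram associated to this matrix has two connected components: the simple roots {alpha_2, alpha_5, alpha_6, alpha_7, alpha_8, alpha_10} form a chain of 6 nodes with single edges (A_6), and {alpha_1, alpha_3, alpha_4, alpha_9} form a chain of 4 nodes with a double edge at one end; the terminal node there is the unique short simple root (B_4). A semisimple Lie algebra decomposes uniquely as the direct sum of simple ideals, one per connected component of its Dynkin diagram, so g ≅ A_6 ⊕ B_4 (dimension 48 + 36 = 84).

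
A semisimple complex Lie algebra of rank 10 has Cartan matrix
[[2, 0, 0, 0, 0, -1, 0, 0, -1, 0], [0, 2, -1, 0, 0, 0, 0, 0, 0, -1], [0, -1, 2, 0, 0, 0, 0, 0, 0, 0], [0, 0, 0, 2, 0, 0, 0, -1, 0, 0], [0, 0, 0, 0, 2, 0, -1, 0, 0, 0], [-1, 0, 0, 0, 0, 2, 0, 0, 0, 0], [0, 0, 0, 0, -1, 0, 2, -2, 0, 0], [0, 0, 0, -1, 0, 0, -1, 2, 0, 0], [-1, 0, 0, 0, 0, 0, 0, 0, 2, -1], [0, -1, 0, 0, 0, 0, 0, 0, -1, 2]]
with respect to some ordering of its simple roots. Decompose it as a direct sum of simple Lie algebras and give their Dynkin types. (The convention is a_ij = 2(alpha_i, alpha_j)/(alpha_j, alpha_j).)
The diagram associated to this matrix has two connected components: the simple roots {alpha_1, alpha_2, alpha_3, alpha_6, alpha_9, alpha_10} form a chain of 6 nodes with single edges (A_6), and {alpha_4, alpha_5, alpha_7, alpha_8} form a chain of 4 nodes with a double edge between the middle two (F_4). A semisimple Lie algebra decomposes uniquely as the direct sum of simple ideals, one per connected component of its Dynkin diagram, so g ≅ A_6 ⊕ F_4 (dimension 48 + 52 = 100).

A_6 ⊕ F_4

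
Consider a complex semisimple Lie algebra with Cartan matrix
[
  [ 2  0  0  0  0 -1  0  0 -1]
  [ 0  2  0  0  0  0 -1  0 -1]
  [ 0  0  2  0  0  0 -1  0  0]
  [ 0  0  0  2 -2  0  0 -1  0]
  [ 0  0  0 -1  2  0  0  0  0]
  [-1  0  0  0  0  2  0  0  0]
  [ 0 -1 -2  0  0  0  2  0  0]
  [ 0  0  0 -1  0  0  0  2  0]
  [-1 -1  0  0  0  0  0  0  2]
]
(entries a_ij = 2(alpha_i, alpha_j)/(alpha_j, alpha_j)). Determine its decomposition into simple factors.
The diagram associated to this matrix has two connected components: the simple roots {alpha_4, alpha_5, alpha_8} form a chain of 3 nodes with a double edge at one end; the terminal node there is the unique short simple root (B_3), and {alpha_1, alpha_2, alpha_3, alpha_6, alpha_7, alpha_9} form a chain of 6 nodes with a double edge at one end; the terminal node there is the unique short simple root (B_6). A semisimple Lie algebra decomposes uniquely as the direct sum of simple ideals, one per connected component of its Dynkin diagram, so g ≅ B_3 ⊕ B_6 (dimension 21 + 78 = 99).

type B_3 ⊕ type B_6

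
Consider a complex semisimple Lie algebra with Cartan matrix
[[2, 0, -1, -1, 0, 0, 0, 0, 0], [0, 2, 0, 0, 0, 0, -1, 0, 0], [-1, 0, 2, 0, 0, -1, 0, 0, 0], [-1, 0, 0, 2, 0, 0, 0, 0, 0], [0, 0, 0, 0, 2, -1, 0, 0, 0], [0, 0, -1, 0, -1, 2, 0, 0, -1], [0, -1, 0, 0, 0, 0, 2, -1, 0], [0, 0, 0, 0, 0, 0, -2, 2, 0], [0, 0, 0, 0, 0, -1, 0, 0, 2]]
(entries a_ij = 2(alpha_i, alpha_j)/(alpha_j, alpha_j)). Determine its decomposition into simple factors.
C_3 + D_6

The diagram associated to this matrix has two connected components: the simple roots {alpha_2, alpha_7, alpha_8} form a chain of 3 nodes with a double edge at one end; the terminal node there is the unique long simple root (C_3), and {alpha_1, alpha_3, alpha_4, alpha_5, alpha_6, alpha_9} form a chain of 4 nodes with a fork of two nodes at one end (D_6). A semisimple Lie algebra decomposes uniquely as the direct sum of simple ideals, one per connected component of its Dynkin diagram, so g ≅ C_3 ⊕ D_6 (dimension 21 + 66 = 87).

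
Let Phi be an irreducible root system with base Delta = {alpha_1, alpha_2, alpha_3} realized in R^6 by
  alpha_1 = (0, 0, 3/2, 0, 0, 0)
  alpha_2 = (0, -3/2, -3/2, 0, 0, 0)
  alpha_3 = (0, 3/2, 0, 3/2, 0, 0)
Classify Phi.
type B_3

Compute the Cartan integers a_ij = 2(alpha_i, alpha_j)/(alpha_j, alpha_j); the resulting 3x3 Cartan matrix is
[[2, -1, 0], [-2, 2, -1], [0, -1, 2]].
The roots have two lengths (squared-length ratio 2:1); the short ones are alpha_{1}. The associated Dynkin diagram is a chain of 3 nodes with a double edge at one end; the terminal node there is the unique short simple root (B_3), so the type is B_3 (the algebra so(7)).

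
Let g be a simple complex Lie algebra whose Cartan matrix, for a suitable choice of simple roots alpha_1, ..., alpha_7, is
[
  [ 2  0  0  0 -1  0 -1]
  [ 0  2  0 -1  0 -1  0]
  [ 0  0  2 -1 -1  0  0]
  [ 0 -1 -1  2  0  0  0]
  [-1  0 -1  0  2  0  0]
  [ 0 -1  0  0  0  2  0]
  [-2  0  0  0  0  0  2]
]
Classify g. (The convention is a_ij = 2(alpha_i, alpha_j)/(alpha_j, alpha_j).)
The matrix has rank 7 with 2's on the diagonal. Reading the off-diagonal entries as Dynkin edges (a single edge where a_ij = a_ji = -1; a double or triple edge where a_ij * a_ji = 2 or 3), the diagram is a chain of 7 nodes with a double edge at one end; the terminal node there is the unique long simple root (C_7). One simple-root ordering that puts it in standard form is (alpha_6, alpha_2, alpha_4, alpha_3, alpha_5, alpha_1, alpha_7). So the algebra is type C_7, i.e. sp(14).

C_7 (sp(14))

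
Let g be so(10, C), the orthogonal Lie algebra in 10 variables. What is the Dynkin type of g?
This is so(10) with 10 even, which has dimension 10(10-1)/2 = 45 and rank 10/2 = 5. In the classification of classical Lie algebras, the orthogonal algebra so(2n) in an even number of variables has type D_n; here n = 5, so the Dynkin diagram is a chain of 3 nodes with a fork of two nodes at one end (D_5). Hence the type is D_5.

D5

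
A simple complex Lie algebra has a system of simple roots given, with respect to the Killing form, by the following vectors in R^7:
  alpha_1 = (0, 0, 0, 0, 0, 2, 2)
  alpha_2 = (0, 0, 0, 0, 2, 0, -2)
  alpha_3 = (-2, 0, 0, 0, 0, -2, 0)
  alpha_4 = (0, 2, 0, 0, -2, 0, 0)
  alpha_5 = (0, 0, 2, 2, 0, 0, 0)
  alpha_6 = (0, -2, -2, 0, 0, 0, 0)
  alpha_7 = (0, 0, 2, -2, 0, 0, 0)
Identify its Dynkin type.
D_7

Compute the Cartan integers a_ij = 2(alpha_i, alpha_j)/(alpha_j, alpha_j); the resulting 7x7 Cartan matrix is
[[2, -1, -1, 0, 0, 0, 0], [-1, 2, 0, -1, 0, 0, 0], [-1, 0, 2, 0, 0, 0, 0], [0, -1, 0, 2, 0, -1, 0], [0, 0, 0, 0, 2, -1, 0], [0, 0, 0, -1, -1, 2, -1], [0, 0, 0, 0, 0, -1, 2]].
All simple roots have the same length, so the diagram is simply laced. The associated Dynkin diagram is a chain of 5 nodes with a fork of two nodes at one end (D_7), so the type is D_7 (the algebra so(14)).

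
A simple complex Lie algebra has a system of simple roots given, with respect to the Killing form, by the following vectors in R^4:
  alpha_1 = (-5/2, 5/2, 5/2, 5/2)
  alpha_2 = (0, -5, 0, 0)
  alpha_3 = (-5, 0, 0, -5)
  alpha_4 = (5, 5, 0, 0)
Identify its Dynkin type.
Compute the Cartan integers a_ij = 2(alpha_i, alpha_j)/(alpha_j, alpha_j); the resulting 4x4 Cartan matrix is
[[2, -1, 0, 0], [-1, 2, 0, -1], [0, 0, 2, -1], [0, -2, -1, 2]].
The roots have two lengths (squared-length ratio 2:1); the short ones are alpha_{1,2}. The associated Dynkin diagram is a chain of 4 nodes with a double edge between the middle two (F_4), so the type is F_4.

F4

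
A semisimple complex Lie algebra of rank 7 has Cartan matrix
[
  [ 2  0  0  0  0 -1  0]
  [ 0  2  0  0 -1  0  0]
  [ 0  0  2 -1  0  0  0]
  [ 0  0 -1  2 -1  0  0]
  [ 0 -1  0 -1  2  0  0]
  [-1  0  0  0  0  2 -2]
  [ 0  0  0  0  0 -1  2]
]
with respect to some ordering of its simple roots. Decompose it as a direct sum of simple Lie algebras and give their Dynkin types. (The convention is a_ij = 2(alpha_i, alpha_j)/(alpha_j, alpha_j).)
The diagram associated to this matrix has two connected components: the simple roots {alpha_2, alpha_3, alpha_4, alpha_5} form a chain of 4 nodes with single edges (A_4), and {alpha_1, alpha_6, alpha_7} form a chain of 3 nodes with a double edge at one end; the terminal node there is the unique short simple root (B_3). A semisimple Lie algebra decomposes uniquely as the direct sum of simple ideals, one per connected component of its Dynkin diagram, so g ≅ A_4 ⊕ B_3 (dimension 24 + 21 = 45).

type A_4 + type B_3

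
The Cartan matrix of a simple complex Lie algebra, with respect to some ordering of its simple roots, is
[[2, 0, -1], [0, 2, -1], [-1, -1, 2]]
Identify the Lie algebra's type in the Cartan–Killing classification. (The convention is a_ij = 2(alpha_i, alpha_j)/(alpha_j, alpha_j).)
The matrix has rank 3 with 2's on the diagonal. Reading the off-diagonal entries as Dynkin edges (a single edge where a_ij = a_ji = -1; a double or triple edge where a_ij * a_ji = 2 or 3), the diagram is a chain of 3 nodes with single edges (A_3). One simple-root ordering that puts it in standard form is (alpha_1, alpha_3, alpha_2). So the algebra is type A_3, i.e. sl(4).

A_3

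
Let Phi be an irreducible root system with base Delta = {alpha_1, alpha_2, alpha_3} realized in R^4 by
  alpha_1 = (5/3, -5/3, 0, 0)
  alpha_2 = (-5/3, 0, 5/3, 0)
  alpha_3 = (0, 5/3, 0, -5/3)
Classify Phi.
A3

Compute the Cartan integers a_ij = 2(alpha_i, alpha_j)/(alpha_j, alpha_j); the resulting 3x3 Cartan matrix is
[[2, -1, -1], [-1, 2, 0], [-1, 0, 2]].
All simple roots have the same length, so the diagram is simply laced. The associated Dynkin diagram is a chain of 3 nodes with single edges (A_3), so the type is A_3 (the algebra sl(4)).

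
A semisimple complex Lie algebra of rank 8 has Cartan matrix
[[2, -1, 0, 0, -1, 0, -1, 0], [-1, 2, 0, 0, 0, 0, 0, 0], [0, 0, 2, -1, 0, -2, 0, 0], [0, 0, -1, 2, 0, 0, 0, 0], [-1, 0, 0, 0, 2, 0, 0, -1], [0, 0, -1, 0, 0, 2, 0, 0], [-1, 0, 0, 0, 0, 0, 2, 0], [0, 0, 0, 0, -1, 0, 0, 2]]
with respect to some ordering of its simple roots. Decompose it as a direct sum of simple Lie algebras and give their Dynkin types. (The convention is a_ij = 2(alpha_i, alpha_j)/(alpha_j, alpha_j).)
B3 ⊕ D5

The diagram associated to this matrix has two connected components: the simple roots {alpha_3, alpha_4, alpha_6} form a chain of 3 nodes with a double edge at one end; the terminal node there is the unique short simple root (B_3), and {alpha_1, alpha_2, alpha_5, alpha_7, alpha_8} form a chain of 3 nodes with a fork of two nodes at one end (D_5). A semisimple Lie algebra decomposes uniquely as the direct sum of simple ideals, one per connected component of its Dynkin diagram, so g ≅ B_3 ⊕ D_5 (dimension 21 + 45 = 66).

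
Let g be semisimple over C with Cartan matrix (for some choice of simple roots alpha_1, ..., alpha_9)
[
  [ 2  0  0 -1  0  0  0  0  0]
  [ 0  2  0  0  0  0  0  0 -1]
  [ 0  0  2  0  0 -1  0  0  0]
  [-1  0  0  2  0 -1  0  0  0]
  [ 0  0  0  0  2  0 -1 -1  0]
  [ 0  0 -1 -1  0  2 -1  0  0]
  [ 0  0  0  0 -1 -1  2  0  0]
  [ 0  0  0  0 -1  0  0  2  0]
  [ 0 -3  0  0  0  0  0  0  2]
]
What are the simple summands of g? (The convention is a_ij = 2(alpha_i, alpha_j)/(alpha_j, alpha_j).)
E_7 ⊕ G_2

The diagram associated to this matrix has two connected components: the simple roots {alpha_1, alpha_3, alpha_4, alpha_5, alpha_6, alpha_7, alpha_8} form a chain of 6 nodes with one extra node attached to the third node from one end (E_7), and {alpha_2, alpha_9} form two nodes joined by a triple edge (G_2). A semisimple Lie algebra decomposes uniquely as the direct sum of simple ideals, one per connected component of its Dynkin diagram, so g ≅ E_7 ⊕ G_2 (dimension 133 + 14 = 147).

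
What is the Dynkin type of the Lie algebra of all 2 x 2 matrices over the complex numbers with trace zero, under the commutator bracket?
This is sl(2), which has dimension 2^2 - 1 = 3 and rank 2 - 1 = 1 (a Cartan subalgebra is the diagonal traceless matrices). In the classification of classical Lie algebras, the special linear algebra sl(n+1) has type A_n; here n = 1, so the Dynkin diagram is a chain of 1 nodes with single edges (A_1). Hence the type is A_1.

A1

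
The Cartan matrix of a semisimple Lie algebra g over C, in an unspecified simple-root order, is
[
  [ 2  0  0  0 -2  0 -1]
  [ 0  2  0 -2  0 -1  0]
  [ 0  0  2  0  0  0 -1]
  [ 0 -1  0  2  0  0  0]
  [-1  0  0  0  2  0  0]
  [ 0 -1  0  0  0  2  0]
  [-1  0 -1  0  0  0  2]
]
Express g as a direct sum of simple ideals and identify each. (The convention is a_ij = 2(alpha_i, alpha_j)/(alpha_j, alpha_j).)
The diagram associated to this matrix has two connected components: the simple roots {alpha_2, alpha_4, alpha_6} form a chain of 3 nodes with a double edge at one end; the terminal node there is the unique short simple root (B_3), and {alpha_1, alpha_3, alpha_5, alpha_7} form a chain of 4 nodes with a double edge at one end; the terminal node there is the unique short simple root (B_4). A semisimple Lie algebra decomposes uniquely as the direct sum of simple ideals, one per connected component of its Dynkin diagram, so g ≅ B_3 ⊕ B_4 (dimension 21 + 36 = 57).

type B_3 ⊕ type B_4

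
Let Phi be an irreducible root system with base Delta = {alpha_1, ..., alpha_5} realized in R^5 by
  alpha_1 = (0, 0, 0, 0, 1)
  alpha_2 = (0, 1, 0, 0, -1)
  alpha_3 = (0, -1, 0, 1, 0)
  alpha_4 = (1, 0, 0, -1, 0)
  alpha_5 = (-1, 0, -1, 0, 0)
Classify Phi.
Compute the Cartan integers a_ij = 2(alpha_i, alpha_j)/(alpha_j, alpha_j); the resulting 5x5 Cartan matrix is
[[2, -1, 0, 0, 0], [-2, 2, -1, 0, 0], [0, -1, 2, -1, 0], [0, 0, -1, 2, -1], [0, 0, 0, -1, 2]].
The roots have two lengths (squared-length ratio 2:1); the short ones are alpha_{1}. The associated Dynkin diagram is a chain of 5 nodes with a double edge at one end; the terminal node there is the unique short simple root (B_5), so the type is B_5 (the algebra so(11)).

B_5 (so(11))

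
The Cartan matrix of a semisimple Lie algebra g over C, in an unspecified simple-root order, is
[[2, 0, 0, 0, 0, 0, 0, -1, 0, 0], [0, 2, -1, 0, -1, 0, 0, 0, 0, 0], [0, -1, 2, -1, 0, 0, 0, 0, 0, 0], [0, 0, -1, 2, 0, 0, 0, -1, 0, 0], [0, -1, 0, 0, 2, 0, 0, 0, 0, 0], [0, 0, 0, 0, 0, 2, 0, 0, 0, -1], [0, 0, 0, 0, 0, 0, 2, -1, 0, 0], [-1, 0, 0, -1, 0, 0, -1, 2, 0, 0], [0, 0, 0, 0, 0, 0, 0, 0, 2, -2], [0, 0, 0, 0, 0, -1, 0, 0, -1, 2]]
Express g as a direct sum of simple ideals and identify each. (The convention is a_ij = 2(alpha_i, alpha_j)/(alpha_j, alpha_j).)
C_3 (sp(6)) ⊕ D_7 (so(14))

The diagram associated to this matrix has two connected components: the simple roots {alpha_6, alpha_9, alpha_10} form a chain of 3 nodes with a double edge at one end; the terminal node there is the unique long simple root (C_3), and {alpha_1, alpha_2, alpha_3, alpha_4, alpha_5, alpha_7, alpha_8} form a chain of 5 nodes with a fork of two nodes at one end (D_7). A semisimple Lie algebra decomposes uniquely as the direct sum of simple ideals, one per connected component of its Dynkin diagram, so g ≅ C_3 ⊕ D_7 (dimension 21 + 91 = 112).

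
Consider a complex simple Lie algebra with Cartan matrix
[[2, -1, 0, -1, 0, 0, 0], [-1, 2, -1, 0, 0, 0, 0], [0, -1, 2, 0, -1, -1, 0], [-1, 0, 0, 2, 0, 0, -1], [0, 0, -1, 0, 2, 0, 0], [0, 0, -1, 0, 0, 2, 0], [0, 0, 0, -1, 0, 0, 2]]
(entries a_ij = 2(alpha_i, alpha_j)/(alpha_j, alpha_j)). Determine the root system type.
D_7

The matrix has rank 7 with 2's on the diagonal. Reading the off-diagonal entries as Dynkin edges (a single edge where a_ij = a_ji = -1; a double or triple edge where a_ij * a_ji = 2 or 3), the diagram is a chain of 5 nodes with a fork of two nodes at one end (D_7). One simple-root ordering that puts it in standard form is (alpha_7, alpha_4, alpha_1, alpha_2, alpha_3, alpha_6, alpha_5). So the algebra is type D_7, i.e. so(14).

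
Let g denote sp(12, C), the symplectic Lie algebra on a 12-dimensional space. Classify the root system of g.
type C_6

This is sp(12), which has dimension 12(12+1)/2 = 78 and rank 12/2 = 6. In the classification of classical Lie algebras, the symplectic algebra sp(2n) has type C_n; here n = 6, so the Dynkin diagram is a chain of 6 nodes with a double edge at one end; the terminal node there is the unique long simple root (C_6). Hence the type is C_6.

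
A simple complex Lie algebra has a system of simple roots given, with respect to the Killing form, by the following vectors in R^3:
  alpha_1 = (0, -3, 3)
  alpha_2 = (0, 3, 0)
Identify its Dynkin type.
Compute the Cartan integers a_ij = 2(alpha_i, alpha_j)/(alpha_j, alpha_j); the resulting 2x2 Cartan matrix is
[[2, -2], [-1, 2]].
The roots have two lengths (squared-length ratio 2:1); the short ones are alpha_{2}. The associated Dynkin diagram is a chain of 2 nodes with a double edge at one end; the terminal node there is the unique short simple root (B_2), so the type is B_2 (the algebra so(5)).

type B_2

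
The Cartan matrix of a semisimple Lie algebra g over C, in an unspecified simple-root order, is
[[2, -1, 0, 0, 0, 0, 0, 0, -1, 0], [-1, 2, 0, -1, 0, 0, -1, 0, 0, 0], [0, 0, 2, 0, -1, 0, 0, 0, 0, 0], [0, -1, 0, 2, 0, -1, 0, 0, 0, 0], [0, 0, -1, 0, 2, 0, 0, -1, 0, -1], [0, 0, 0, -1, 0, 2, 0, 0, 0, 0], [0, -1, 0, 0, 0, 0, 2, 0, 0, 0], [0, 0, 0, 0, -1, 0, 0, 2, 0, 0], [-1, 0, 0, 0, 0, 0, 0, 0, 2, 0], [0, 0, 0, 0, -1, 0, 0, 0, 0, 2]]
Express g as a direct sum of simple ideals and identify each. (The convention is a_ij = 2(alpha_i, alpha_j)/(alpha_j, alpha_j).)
The diagram associated to this matrix has two connected components: the simple roots {alpha_3, alpha_5, alpha_8, alpha_10} form a chain of 2 nodes with a fork of two nodes at one end (D_4), and {alpha_1, alpha_2, alpha_4, alpha_6, alpha_7, alpha_9} form a chain of 5 nodes with one extra node attached to the third node from one end (E_6). A semisimple Lie algebra decomposes uniquely as the direct sum of simple ideals, one per connected component of its Dynkin diagram, so g ≅ D_4 ⊕ E_6 (dimension 28 + 78 = 106).

D4 + E6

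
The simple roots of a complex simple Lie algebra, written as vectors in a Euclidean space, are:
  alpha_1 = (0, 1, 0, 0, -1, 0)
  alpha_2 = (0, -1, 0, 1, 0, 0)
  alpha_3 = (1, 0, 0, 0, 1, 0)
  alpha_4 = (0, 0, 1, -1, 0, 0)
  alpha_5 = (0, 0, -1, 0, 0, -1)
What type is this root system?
Compute the Cartan integers a_ij = 2(alpha_i, alpha_j)/(alpha_j, alpha_j); the resulting 5x5 Cartan matrix is
[[2, -1, -1, 0, 0], [-1, 2, 0, -1, 0], [-1, 0, 2, 0, 0], [0, -1, 0, 2, -1], [0, 0, 0, -1, 2]].
All simple roots have the same length, so the diagram is simply laced. The associated Dynkin diagram is a chain of 5 nodes with single edges (A_5), so the type is A_5 (the algebra sl(6)).

A5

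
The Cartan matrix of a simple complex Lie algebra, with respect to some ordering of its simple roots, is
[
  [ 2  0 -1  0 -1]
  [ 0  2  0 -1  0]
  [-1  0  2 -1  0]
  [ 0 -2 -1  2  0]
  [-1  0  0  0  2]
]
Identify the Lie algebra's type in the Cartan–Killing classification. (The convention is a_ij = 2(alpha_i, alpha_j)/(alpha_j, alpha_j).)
The matrix has rank 5 with 2's on the diagonal. Reading the off-diagonal entries as Dynkin edges (a single edge where a_ij = a_ji = -1; a double or triple edge where a_ij * a_ji = 2 or 3), the diagram is a chain of 5 nodes with a double edge at one end; the terminal node there is the unique short simple root (B_5). One simple-root ordering that puts it in standard form is (alpha_5, alpha_1, alpha_3, alpha_4, alpha_2). So the algebra is type B_5, i.e. so(11).

type B_5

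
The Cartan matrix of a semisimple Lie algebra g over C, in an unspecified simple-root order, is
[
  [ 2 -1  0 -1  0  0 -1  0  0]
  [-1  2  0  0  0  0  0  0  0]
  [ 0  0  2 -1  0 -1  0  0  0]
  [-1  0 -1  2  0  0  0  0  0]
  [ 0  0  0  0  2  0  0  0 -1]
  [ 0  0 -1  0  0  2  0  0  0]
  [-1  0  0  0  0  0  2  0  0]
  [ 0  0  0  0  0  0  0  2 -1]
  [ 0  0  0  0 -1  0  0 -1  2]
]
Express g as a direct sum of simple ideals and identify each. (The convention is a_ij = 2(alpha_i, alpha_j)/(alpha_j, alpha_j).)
type A_3 ⊕ type D_6

The diagram associated to this matrix has two connected components: the simple roots {alpha_5, alpha_8, alpha_9} form a chain of 3 nodes with single edges (A_3), and {alpha_1, alpha_2, alpha_3, alpha_4, alpha_6, alpha_7} form a chain of 4 nodes with a fork of two nodes at one end (D_6). A semisimple Lie algebra decomposes uniquely as the direct sum of simple ideals, one per connected component of its Dynkin diagram, so g ≅ A_3 ⊕ D_6 (dimension 15 + 66 = 81).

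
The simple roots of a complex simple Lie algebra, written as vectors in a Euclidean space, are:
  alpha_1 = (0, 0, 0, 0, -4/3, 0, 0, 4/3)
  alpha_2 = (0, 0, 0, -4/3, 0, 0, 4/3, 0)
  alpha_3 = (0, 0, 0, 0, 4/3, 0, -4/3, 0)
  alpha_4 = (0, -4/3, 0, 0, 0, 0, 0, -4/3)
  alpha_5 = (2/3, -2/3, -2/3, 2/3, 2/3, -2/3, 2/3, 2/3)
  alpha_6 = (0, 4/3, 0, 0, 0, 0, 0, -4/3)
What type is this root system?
E_6

Compute the Cartan integers a_ij = 2(alpha_i, alpha_j)/(alpha_j, alpha_j); the resulting 6x6 Cartan matrix is
[[2, 0, -1, -1, 0, -1], [0, 2, -1, 0, 0, 0], [-1, -1, 2, 0, 0, 0], [-1, 0, 0, 2, 0, 0], [0, 0, 0, 0, 2, -1], [-1, 0, 0, 0, -1, 2]].
All simple roots have the same length, so the diagram is simply laced. The associated Dynkin diagram is a chain of 5 nodes with one extra node attached to the third node from one end (E_6), so the type is E_6.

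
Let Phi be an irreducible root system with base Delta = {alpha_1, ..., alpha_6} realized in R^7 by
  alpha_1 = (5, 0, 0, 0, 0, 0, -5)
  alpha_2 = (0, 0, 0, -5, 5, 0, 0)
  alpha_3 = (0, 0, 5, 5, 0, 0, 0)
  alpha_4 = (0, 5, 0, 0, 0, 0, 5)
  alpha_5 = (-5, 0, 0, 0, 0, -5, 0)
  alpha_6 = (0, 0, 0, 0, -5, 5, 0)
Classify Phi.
type A_6

Compute the Cartan integers a_ij = 2(alpha_i, alpha_j)/(alpha_j, alpha_j); the resulting 6x6 Cartan matrix is
[[2, 0, 0, -1, -1, 0], [0, 2, -1, 0, 0, -1], [0, -1, 2, 0, 0, 0], [-1, 0, 0, 2, 0, 0], [-1, 0, 0, 0, 2, -1], [0, -1, 0, 0, -1, 2]].
All simple roots have the same length, so the diagram is simply laced. The associated Dynkin diagram is a chain of 6 nodes with single edges (A_6), so the type is A_6 (the algebra sl(7)).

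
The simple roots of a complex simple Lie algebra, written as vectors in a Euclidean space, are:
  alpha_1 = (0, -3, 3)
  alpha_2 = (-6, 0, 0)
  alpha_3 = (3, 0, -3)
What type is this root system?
Compute the Cartan integers a_ij = 2(alpha_i, alpha_j)/(alpha_j, alpha_j); the resulting 3x3 Cartan matrix is
[[2, 0, -1], [0, 2, -2], [-1, -1, 2]].
The roots have two lengths (squared-length ratio 2:1); the short ones are alpha_{1,3}. The associated Dynkin diagram is a chain of 3 nodes with a double edge at one end; the terminal node there is the unique long simple root (C_3), so the type is C_3 (the algebra sp(6)).

C_3 (sp(6))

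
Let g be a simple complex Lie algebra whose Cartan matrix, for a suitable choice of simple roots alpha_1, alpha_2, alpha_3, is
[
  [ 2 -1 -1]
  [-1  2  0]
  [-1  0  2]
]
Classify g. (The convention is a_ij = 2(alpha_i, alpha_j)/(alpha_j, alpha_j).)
The matrix has rank 3 with 2's on the diagonal. Reading the off-diagonal entries as Dynkin edges (a single edge where a_ij = a_ji = -1; a double or triple edge where a_ij * a_ji = 2 or 3), the diagram is a chain of 3 nodes with single edges (A_3). One simple-root ordering that puts it in standard form is (alpha_3, alpha_1, alpha_2). So the algebra is type A_3, i.e. sl(4).

A_3 (sl(4))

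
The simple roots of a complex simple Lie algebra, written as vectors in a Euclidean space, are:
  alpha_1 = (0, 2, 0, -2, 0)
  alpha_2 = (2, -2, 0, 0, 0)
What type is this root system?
Compute the Cartan integers a_ij = 2(alpha_i, alpha_j)/(alpha_j, alpha_j); the resulting 2x2 Cartan matrix is
[[2, -1], [-1, 2]].
All simple roots have the same length, so the diagram is simply laced. The associated Dynkin diagram is a chain of 2 nodes with single edges (A_2), so the type is A_2 (the algebra sl(3)).

A_2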